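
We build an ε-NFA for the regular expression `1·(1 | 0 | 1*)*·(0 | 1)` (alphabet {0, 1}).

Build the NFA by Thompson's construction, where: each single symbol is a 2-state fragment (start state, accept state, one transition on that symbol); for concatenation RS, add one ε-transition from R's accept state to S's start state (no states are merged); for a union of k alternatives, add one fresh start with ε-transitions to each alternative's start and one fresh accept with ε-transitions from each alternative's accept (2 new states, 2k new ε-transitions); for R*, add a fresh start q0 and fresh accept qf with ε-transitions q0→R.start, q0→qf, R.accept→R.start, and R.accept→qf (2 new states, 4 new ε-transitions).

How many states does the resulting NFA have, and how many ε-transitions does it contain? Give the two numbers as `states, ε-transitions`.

Building bottom-up:
Each of the 6 symbol leaves contributes 2 states and 0 ε-transitions.
  1* → 4 states, 4 ε-transitions
  1 | 0 | 1* → 10 states, 10 ε-transitions
  (1 | 0 | 1*)* → 12 states, 14 ε-transitions
  0 | 1 → 6 states, 4 ε-transitions
  1·(1 | 0 | 1*)*·(0 | 1) → 20 states, 20 ε-transitions

20, 20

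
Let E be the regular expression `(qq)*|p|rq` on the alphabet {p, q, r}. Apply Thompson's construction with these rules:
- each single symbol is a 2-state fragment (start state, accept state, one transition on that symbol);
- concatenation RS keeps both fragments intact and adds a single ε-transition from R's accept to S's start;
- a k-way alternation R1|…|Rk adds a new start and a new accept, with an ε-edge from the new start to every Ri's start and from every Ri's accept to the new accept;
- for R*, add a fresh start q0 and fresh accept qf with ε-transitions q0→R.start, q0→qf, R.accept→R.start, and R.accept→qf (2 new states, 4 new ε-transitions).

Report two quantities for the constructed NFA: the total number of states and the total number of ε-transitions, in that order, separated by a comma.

14, 12

Recursing over subexpressions:
Each of the 5 symbol leaves contributes 2 states and 0 ε-transitions.
  qq — 4 states, 1 ε-transition
  (qq)* — 6 states, 5 ε-transitions
  rq — 4 states, 1 ε-transition
  (qq)*|p|rq — 14 states, 12 ε-transitions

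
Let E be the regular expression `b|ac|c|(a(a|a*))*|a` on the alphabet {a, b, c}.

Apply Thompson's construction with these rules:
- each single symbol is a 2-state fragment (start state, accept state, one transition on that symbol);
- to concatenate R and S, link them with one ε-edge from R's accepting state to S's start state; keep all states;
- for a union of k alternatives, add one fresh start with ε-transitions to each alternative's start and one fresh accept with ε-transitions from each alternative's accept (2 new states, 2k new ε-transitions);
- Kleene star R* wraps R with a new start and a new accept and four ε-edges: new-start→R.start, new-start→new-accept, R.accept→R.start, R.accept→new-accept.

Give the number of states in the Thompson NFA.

24

Building bottom-up:
Each of the 8 symbol leaves contributes a 2-state fragment.
  ac = 4 states
  a* = 4 states
  a|a* = 8 states
  a(a|a*) = 10 states
  (a(a|a*))* = 12 states
  b|ac|c|(a(a|a*))*|a = 24 states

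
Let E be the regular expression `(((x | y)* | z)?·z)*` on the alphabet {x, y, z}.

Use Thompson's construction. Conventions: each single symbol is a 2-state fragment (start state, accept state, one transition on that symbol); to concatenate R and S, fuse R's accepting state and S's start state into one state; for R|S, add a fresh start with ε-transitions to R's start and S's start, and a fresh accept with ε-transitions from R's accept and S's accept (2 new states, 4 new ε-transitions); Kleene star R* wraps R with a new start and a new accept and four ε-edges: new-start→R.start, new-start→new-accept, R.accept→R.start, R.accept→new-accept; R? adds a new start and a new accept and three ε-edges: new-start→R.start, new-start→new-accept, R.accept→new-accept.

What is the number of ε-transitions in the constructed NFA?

19

By structural recursion:
Each of the 4 symbol leaves contributes 0 ε-transitions.
  x | y = 4 ε-transitions
  (x | y)* = 8 ε-transitions
  (x | y)* | z = 12 ε-transitions
  ((x | y)* | z)? = 15 ε-transitions
  ((x | y)* | z)?·z = 15 ε-transitions
  (((x | y)* | z)?·z)* = 19 ε-transitions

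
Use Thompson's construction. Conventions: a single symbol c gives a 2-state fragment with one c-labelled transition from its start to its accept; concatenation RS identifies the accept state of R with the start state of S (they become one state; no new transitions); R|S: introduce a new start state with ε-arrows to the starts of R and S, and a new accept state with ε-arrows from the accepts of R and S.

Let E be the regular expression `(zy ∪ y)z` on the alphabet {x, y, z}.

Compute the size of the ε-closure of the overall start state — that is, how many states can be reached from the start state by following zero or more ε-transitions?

Compute the ε-closure size of each fragment's start state recursively; a symbol fragment's start has no outgoing ε-edge, so its closure is just itself (size 1).
  zy — same as the first factor's closure: C = 1
  zy ∪ y — new start ε-reaches every alternative's start; none of them accept ε, so the new accept is not reached: C = 1 + 1 + 1 = 3
  (zy ∪ y)z — C equals the left operand's closure size = 3 (its accept is not ε-reachable, so the closure stops there)

3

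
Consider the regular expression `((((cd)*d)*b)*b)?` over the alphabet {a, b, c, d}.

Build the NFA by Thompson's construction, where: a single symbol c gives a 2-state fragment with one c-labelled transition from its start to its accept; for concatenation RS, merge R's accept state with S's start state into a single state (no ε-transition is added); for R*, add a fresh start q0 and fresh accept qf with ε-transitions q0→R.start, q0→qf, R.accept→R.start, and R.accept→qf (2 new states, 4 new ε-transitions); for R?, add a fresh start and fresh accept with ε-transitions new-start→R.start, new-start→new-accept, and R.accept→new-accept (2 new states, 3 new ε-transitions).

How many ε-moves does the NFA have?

Recursing over subexpressions:
Each of the 5 symbol leaves contributes 0 ε-transitions.
  cd : 0 ε-transitions
  (cd)* : 4 ε-transitions
  (cd)*d : 4 ε-transitions
  ((cd)*d)* : 8 ε-transitions
  ((cd)*d)*b : 8 ε-transitions
  (((cd)*d)*b)* : 12 ε-transitions
  (((cd)*d)*b)*b : 12 ε-transitions
  ((((cd)*d)*b)*b)? : 15 ε-transitions

15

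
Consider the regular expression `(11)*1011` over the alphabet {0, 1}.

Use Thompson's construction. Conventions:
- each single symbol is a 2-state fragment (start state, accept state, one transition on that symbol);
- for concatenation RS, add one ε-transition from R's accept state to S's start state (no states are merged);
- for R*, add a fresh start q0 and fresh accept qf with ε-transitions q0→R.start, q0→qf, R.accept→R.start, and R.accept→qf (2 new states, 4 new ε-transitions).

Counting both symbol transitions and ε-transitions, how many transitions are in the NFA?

15

Per subexpression:
Each of the 6 symbol leaves contributes 1 transition (1 symbol, 0 ε).
  11 → 3 transitions (2 symbol, 1 ε)
  (11)* → 7 transitions (2 symbol, 5 ε)
  (11)*1011 → 15 transitions (6 symbol, 9 ε)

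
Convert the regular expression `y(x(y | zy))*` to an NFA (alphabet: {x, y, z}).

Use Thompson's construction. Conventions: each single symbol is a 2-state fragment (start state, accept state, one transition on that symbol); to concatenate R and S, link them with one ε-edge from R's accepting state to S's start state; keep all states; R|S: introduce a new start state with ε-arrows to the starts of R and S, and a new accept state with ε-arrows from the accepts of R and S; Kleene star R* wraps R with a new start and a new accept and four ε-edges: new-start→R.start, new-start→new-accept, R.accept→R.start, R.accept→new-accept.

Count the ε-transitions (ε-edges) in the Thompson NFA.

11

Recursing over subexpressions:
Each of the 5 symbol leaves contributes 0 ε-transitions.
  zy : 1 ε-transition
  y | zy : 5 ε-transitions
  x(y | zy) : 6 ε-transitions
  (x(y | zy))* : 10 ε-transitions
  y(x(y | zy))* : 11 ε-transitions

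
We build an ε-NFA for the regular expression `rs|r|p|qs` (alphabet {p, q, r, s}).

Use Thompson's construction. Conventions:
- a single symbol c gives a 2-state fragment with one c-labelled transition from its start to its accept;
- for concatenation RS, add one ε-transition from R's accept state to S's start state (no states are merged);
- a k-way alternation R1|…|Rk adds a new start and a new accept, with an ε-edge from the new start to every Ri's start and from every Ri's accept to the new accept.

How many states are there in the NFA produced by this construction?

14

Bottom-up over the parse tree:
Each of the 6 symbol leaves contributes a 2-state fragment.
  rs : 4 states
  qs : 4 states
  rs|r|p|qs : 14 states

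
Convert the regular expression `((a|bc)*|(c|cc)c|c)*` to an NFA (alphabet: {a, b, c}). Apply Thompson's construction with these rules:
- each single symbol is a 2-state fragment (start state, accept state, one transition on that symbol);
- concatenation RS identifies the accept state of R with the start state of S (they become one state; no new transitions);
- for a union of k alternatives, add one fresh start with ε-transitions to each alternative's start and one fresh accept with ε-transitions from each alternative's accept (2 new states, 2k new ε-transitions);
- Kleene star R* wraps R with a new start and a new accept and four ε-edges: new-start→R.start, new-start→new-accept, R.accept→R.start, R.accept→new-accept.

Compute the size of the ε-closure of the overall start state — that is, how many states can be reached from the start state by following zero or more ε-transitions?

13

Let C(F) = |ε-closure(F.start)| within fragment F, and note whether F accepts ε. Symbol fragments have C = 1 and do not accept ε. Then:
  bc — same as the first factor's closure: |closure| = 1
  a|bc — new start ε-reaches every alternative's start; none of them accept ε, so the new accept is not reached: |closure| = 1 + 1 + 1 = 3
  (a|bc)* — the star's fresh start ε-reaches both the body's start and the fresh accept: |closure| = 2 + 3 = 5
  cc — |closure| equals the left operand's closure size = 1 (its accept is not ε-reachable, so the closure stops there)
  c|cc — |closure| = 1 + 1 + 1 = 3 (the new accept is not ε-reachable since no branch accepts ε)
  (c|cc)c — |closure| equals the left operand's closure size = 3 (its accept is not ε-reachable, so the closure stops there)
  (a|bc)*|(c|cc)c|c — |closure| = 1 (new start) + (5 + 3 + 1) + 1 (new accept, since some branch ε-reaches its own accept) = 11
  ((a|bc)*|(c|cc)c|c)* — the star's fresh start ε-reaches both the body's start and the fresh accept: |closure| = 2 + 11 = 13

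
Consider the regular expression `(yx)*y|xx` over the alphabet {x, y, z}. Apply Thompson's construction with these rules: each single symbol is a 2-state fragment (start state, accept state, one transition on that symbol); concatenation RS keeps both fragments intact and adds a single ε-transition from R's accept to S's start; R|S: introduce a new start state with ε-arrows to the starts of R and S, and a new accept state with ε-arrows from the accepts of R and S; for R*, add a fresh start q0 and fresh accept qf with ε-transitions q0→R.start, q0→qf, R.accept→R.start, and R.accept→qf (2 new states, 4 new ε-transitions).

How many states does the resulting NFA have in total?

Bottom-up over the parse tree:
Each of the 5 symbol leaves contributes a 2-state fragment.
  yx : 4 states
  (yx)* : 6 states
  (yx)*y : 8 states
  xx : 4 states
  (yx)*y|xx : 14 states

14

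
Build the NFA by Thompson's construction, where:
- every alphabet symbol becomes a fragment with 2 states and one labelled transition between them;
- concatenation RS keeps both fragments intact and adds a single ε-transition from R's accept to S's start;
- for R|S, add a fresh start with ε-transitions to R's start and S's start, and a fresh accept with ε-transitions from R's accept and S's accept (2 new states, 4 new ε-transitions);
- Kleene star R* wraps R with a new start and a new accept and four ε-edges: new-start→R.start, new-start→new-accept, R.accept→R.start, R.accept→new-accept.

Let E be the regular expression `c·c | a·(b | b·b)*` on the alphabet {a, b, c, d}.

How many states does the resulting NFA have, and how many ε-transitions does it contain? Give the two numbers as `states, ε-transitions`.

18, 15

By structural recursion:
Each of the 6 symbol leaves contributes 2 states and 0 ε-transitions.
  c·c = 4 states, 1 ε-transition
  b·b = 4 states, 1 ε-transition
  b | b·b = 8 states, 5 ε-transitions
  (b | b·b)* = 10 states, 9 ε-transitions
  a·(b | b·b)* = 12 states, 10 ε-transitions
  c·c | a·(b | b·b)* = 18 states, 15 ε-transitions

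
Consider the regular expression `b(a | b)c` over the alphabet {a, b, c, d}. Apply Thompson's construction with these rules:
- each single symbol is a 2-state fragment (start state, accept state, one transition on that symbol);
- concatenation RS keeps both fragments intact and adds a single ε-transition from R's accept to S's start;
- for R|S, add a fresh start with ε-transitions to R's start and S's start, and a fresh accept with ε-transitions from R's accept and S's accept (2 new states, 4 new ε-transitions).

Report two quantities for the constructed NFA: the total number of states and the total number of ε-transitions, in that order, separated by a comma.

Per subexpression:
Each of the 4 symbol leaves contributes 2 states and 0 ε-transitions.
  a | b → 6 states, 4 ε-transitions
  b(a | b)c → 10 states, 6 ε-transitions

10, 6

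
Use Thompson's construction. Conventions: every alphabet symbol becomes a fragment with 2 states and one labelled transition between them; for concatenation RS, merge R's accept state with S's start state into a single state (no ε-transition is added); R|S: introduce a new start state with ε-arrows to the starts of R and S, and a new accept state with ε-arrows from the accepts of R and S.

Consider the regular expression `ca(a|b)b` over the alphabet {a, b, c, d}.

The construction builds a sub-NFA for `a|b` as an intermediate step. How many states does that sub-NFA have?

6

Fragment for `a|b`:
Each of the 2 symbol leaves contributes a 2-state fragment.
  a|b = 6 states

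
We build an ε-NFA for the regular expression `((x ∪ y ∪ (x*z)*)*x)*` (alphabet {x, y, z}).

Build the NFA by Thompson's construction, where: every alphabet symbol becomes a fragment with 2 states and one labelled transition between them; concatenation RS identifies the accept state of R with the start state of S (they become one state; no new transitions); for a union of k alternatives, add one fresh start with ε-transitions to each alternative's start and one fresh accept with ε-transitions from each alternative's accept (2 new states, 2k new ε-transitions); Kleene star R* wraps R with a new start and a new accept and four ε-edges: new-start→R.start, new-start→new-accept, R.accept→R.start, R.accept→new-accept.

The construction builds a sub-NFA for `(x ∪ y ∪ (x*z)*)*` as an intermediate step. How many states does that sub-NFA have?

15

Fragment for `(x ∪ y ∪ (x*z)*)*`:
Each of the 4 symbol leaves contributes a 2-state fragment.
  x* = 4 states
  x*z = 5 states
  (x*z)* = 7 states
  x ∪ y ∪ (x*z)* = 13 states
  (x ∪ y ∪ (x*z)*)* = 15 states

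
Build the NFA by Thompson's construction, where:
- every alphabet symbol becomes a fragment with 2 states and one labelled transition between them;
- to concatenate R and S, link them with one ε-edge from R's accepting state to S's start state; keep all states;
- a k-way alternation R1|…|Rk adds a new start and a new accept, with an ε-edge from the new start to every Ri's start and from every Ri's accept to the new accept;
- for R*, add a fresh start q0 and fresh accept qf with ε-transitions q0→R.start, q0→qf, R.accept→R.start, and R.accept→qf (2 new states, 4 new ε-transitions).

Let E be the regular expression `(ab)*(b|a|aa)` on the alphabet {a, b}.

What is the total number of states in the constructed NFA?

Per subexpression:
Each of the 6 symbol leaves contributes a 2-state fragment.
  ab = 4 states
  (ab)* = 6 states
  aa = 4 states
  b|a|aa = 10 states
  (ab)*(b|a|aa) = 16 states

16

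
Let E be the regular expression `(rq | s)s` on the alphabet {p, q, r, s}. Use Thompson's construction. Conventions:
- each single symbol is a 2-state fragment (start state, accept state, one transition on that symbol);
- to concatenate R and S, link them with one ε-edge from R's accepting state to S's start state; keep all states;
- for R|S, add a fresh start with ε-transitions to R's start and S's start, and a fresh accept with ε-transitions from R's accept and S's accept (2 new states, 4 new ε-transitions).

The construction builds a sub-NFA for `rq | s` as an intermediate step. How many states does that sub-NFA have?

8

Fragment for `rq | s`:
Each of the 3 symbol leaves contributes a 2-state fragment.
  rq — 4 states
  rq | s — 8 states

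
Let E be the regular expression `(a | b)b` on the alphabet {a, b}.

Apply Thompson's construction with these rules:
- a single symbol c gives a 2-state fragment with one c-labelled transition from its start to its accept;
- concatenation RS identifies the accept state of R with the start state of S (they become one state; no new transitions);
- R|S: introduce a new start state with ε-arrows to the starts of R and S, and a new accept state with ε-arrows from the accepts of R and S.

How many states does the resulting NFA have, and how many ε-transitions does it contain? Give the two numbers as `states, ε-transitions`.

7, 4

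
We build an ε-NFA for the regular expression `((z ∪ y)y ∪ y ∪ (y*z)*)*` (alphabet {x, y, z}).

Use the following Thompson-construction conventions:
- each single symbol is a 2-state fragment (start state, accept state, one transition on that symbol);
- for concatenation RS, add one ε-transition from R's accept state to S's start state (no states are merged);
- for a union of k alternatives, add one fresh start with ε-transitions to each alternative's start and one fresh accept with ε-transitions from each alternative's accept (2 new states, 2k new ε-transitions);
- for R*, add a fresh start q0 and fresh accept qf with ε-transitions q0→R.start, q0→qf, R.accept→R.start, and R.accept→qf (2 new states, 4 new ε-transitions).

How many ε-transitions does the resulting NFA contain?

By structural recursion:
Each of the 6 symbol leaves contributes 0 ε-transitions.
  z ∪ y = 4 ε-transitions
  (z ∪ y)y = 5 ε-transitions
  y* = 4 ε-transitions
  y*z = 5 ε-transitions
  (y*z)* = 9 ε-transitions
  (z ∪ y)y ∪ y ∪ (y*z)* = 20 ε-transitions
  ((z ∪ y)y ∪ y ∪ (y*z)*)* = 24 ε-transitions

24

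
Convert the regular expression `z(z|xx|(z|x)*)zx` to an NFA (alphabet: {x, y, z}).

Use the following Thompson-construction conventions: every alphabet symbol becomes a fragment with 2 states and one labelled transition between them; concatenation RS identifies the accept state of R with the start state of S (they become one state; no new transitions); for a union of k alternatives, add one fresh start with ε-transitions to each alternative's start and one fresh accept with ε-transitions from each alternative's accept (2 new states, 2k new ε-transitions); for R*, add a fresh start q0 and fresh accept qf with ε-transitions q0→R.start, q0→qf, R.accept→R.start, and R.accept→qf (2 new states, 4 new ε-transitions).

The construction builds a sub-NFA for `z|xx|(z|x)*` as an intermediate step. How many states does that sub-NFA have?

15

Fragment for `z|xx|(z|x)*`:
Each of the 5 symbol leaves contributes a 2-state fragment.
  xx — 3 states
  z|x — 6 states
  (z|x)* — 8 states
  z|xx|(z|x)* — 15 states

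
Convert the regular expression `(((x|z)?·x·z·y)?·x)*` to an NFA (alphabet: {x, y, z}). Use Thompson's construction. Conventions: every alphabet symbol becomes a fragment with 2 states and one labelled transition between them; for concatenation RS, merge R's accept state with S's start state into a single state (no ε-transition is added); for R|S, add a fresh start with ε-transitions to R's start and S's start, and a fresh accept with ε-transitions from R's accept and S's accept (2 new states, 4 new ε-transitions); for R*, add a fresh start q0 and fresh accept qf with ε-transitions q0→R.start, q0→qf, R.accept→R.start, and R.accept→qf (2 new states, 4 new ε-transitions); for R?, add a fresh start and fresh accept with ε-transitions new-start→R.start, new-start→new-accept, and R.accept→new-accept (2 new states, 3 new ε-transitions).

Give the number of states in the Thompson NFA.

16

Building bottom-up:
Each of the 6 symbol leaves contributes a 2-state fragment.
  x|z = 6 states
  (x|z)? = 8 states
  (x|z)?·x·z·y = 11 states
  ((x|z)?·x·z·y)? = 13 states
  ((x|z)?·x·z·y)?·x = 14 states
  (((x|z)?·x·z·y)?·x)* = 16 states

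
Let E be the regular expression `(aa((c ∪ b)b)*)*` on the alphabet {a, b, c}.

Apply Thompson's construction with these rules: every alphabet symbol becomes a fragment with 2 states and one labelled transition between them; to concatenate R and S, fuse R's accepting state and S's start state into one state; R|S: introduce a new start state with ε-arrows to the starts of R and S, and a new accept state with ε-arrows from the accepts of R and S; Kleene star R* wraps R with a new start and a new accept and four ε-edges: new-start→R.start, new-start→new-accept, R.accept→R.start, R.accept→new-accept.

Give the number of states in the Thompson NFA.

Bottom-up over the parse tree:
Each of the 5 symbol leaves contributes a 2-state fragment.
  c ∪ b → 6 states
  (c ∪ b)b → 7 states
  ((c ∪ b)b)* → 9 states
  aa((c ∪ b)b)* → 11 states
  (aa((c ∪ b)b)*)* → 13 states

13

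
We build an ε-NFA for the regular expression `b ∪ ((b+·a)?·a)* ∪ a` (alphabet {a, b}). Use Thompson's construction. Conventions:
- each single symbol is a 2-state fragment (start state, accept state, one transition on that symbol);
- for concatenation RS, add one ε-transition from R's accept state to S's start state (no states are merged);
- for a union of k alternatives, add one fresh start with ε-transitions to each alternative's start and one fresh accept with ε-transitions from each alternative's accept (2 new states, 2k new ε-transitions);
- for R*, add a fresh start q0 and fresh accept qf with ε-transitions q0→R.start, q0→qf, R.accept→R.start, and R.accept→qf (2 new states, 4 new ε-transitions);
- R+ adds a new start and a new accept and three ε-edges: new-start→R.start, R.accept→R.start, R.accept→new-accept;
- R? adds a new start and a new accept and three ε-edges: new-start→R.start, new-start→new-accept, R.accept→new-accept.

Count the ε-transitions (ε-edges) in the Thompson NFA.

18

Bottom-up over the parse tree:
Each of the 5 symbol leaves contributes 0 ε-transitions.
  b+ → 3 ε-transitions
  b+·a → 4 ε-transitions
  (b+·a)? → 7 ε-transitions
  (b+·a)?·a → 8 ε-transitions
  ((b+·a)?·a)* → 12 ε-transitions
  b ∪ ((b+·a)?·a)* ∪ a → 18 ε-transitions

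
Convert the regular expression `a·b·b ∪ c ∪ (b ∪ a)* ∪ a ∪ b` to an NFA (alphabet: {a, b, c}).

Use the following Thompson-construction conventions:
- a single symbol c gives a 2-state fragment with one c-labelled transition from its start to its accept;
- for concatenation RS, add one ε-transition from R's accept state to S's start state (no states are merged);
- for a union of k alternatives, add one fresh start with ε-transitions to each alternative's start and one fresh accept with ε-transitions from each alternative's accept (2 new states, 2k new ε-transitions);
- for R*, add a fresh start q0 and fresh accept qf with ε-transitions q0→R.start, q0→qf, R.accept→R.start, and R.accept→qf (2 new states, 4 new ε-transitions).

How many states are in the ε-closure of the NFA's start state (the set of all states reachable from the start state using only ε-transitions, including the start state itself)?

Let C(F) = |ε-closure(F.start)| within fragment F, and note whether F accepts ε. Symbol fragments have C = 1 and do not accept ε. Then:
  a·b·b : same as the first factor's closure: C = 1
  b ∪ a : new start ε-reaches every alternative's start; none of them accept ε, so the new accept is not reached: C = 1 + 1 + 1 = 3
  (b ∪ a)* : C = 1 (new start) + 3 (body) + 1 (new accept) = 5
  a·b·b ∪ c ∪ (b ∪ a)* ∪ a ∪ b : new start ε-reaches every alternative's start; at least one alternative accepts ε, so the union's new accept is reached too: C = 1 + 1 + 1 + 5 + 1 + 1 + 1 = 11

11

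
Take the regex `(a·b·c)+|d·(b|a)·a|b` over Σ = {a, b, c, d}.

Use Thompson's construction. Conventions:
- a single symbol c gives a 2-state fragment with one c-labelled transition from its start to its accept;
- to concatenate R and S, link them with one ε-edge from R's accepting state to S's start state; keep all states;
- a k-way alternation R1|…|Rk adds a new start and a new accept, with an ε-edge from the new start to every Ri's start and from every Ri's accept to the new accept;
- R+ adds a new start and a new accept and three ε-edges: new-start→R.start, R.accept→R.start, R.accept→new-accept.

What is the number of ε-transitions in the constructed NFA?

By structural recursion:
Each of the 8 symbol leaves contributes 0 ε-transitions.
  a·b·c = 2 ε-transitions
  (a·b·c)+ = 5 ε-transitions
  b|a = 4 ε-transitions
  d·(b|a)·a = 6 ε-transitions
  (a·b·c)+|d·(b|a)·a|b = 17 ε-transitions

17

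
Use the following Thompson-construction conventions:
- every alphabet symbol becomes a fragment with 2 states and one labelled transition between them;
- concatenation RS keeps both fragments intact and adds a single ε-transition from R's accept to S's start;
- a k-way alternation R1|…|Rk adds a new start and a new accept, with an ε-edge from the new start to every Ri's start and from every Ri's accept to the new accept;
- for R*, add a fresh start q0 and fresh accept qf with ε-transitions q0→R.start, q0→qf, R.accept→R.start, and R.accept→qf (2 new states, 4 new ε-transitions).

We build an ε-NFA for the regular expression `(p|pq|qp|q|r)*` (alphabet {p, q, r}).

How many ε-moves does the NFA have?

16

By structural recursion:
Each of the 7 symbol leaves contributes 0 ε-transitions.
  pq — 1 ε-transition
  qp — 1 ε-transition
  p|pq|qp|q|r — 12 ε-transitions
  (p|pq|qp|q|r)* — 16 ε-transitions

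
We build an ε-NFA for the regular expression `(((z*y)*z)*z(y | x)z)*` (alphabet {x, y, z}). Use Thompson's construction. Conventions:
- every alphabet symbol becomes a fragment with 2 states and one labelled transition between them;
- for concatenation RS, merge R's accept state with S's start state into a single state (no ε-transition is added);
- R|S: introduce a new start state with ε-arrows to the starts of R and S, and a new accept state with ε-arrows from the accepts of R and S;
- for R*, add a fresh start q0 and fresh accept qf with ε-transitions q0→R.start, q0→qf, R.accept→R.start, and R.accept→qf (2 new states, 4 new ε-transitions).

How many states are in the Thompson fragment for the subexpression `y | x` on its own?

6

Fragment for `y | x`:
Each of the 2 symbol leaves contributes a 2-state fragment.
  y | x = 6 states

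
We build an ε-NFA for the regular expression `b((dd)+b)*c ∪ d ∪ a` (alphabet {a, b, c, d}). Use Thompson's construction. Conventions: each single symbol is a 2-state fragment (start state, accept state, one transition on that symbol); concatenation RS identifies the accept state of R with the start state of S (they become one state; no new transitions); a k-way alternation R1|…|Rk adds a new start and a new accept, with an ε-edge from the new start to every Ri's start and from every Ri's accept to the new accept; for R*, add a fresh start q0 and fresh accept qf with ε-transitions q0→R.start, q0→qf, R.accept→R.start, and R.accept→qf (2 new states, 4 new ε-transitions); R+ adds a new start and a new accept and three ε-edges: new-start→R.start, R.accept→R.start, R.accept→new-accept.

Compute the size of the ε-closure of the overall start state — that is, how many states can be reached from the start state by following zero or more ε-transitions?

4

Let C(F) = |ε-closure(F.start)| within fragment F, and note whether F accepts ε. Symbol fragments have C = 1 and do not accept ε. Then:
  dd — C equals the left operand's closure size = 1 (its accept is not ε-reachable, so the closure stops there)
  (dd)+ — new start ε-reaches only the body's start; the new accept needs a symbol first: C = 1 + 1 = 2
  (dd)+b — same as the first factor's closure: C = 2
  ((dd)+b)* — new start has ε-edges to the inner start and to the new accept, so C = 2 + 2 = 4
  b((dd)+b)*c — C equals the left operand's closure size = 1 (its accept is not ε-reachable, so the closure stops there)
  b((dd)+b)*c ∪ d ∪ a — new start ε-reaches every alternative's start; none of them accept ε, so the new accept is not reached: C = 1 + 1 + 1 + 1 = 4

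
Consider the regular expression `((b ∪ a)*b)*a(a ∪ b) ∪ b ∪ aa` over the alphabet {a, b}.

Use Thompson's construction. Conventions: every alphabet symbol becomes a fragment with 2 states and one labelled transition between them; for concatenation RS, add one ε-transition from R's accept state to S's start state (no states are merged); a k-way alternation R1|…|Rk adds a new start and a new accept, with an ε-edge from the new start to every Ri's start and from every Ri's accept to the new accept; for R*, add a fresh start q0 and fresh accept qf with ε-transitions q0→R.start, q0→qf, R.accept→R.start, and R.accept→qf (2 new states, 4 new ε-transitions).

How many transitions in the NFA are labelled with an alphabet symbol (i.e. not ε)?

9

Recursing over subexpressions:
Each of the 9 symbol leaves contributes exactly 1 symbol transition.
  b ∪ a — 2 symbol transitions
  (b ∪ a)* — 2 symbol transitions
  (b ∪ a)*b — 3 symbol transitions
  ((b ∪ a)*b)* — 3 symbol transitions
  a ∪ b — 2 symbol transitions
  ((b ∪ a)*b)*a(a ∪ b) — 6 symbol transitions
  aa — 2 symbol transitions
  ((b ∪ a)*b)*a(a ∪ b) ∪ b ∪ aa — 9 symbol transitions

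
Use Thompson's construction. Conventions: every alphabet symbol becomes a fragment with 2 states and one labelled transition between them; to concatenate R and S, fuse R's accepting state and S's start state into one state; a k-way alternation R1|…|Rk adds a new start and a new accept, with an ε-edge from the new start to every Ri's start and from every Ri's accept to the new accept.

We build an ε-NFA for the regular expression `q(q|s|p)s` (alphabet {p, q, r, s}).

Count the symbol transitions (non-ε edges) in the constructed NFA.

Per subexpression:
Each of the 5 symbol leaves contributes exactly 1 symbol transition.
  q|s|p : 3 symbol transitions
  q(q|s|p)s : 5 symbol transitions

5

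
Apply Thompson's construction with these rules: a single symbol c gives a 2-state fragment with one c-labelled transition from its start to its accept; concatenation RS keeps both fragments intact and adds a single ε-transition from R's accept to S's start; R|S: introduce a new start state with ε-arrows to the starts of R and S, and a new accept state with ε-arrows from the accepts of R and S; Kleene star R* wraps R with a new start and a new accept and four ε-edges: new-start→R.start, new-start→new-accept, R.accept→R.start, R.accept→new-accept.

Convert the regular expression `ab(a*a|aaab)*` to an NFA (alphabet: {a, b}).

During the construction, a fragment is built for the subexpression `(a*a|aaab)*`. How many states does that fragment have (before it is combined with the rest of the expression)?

18

Fragment for `(a*a|aaab)*`:
Each of the 6 symbol leaves contributes a 2-state fragment.
  a* — 4 states
  a*a — 6 states
  aaab — 8 states
  a*a|aaab — 16 states
  (a*a|aaab)* — 18 states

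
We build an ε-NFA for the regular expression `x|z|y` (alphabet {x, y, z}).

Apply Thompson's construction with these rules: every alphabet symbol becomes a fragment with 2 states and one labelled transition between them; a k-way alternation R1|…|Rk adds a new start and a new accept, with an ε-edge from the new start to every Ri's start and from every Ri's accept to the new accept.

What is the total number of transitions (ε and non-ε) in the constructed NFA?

Bottom-up over the parse tree:
Each of the 3 symbol leaves contributes 1 transition (1 symbol, 0 ε).
  x|z|y → 9 transitions (3 symbol, 6 ε)

9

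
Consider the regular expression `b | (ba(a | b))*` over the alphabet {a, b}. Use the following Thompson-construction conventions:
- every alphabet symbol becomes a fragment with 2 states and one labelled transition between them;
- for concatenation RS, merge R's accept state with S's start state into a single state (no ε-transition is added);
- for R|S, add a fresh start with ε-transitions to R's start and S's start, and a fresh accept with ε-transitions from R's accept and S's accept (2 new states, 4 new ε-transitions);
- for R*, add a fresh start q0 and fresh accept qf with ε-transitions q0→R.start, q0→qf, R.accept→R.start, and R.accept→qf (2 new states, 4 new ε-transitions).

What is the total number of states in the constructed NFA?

Recursing over subexpressions:
Each of the 5 symbol leaves contributes a 2-state fragment.
  a | b → 6 states
  ba(a | b) → 8 states
  (ba(a | b))* → 10 states
  b | (ba(a | b))* → 14 states

14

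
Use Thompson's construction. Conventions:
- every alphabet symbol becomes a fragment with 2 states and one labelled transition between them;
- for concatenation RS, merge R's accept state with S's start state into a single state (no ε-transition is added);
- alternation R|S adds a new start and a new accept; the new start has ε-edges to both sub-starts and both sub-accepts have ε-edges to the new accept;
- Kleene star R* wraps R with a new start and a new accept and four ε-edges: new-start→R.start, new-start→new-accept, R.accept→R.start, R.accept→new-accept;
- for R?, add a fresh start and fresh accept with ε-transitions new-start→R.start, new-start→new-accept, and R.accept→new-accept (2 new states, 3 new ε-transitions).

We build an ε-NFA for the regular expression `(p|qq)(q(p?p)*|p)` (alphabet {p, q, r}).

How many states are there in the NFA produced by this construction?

Bottom-up over the parse tree:
Each of the 7 symbol leaves contributes a 2-state fragment.
  qq = 3 states
  p|qq = 7 states
  p? = 4 states
  p?p = 5 states
  (p?p)* = 7 states
  q(p?p)* = 8 states
  q(p?p)*|p = 12 states
  (p|qq)(q(p?p)*|p) = 18 states

18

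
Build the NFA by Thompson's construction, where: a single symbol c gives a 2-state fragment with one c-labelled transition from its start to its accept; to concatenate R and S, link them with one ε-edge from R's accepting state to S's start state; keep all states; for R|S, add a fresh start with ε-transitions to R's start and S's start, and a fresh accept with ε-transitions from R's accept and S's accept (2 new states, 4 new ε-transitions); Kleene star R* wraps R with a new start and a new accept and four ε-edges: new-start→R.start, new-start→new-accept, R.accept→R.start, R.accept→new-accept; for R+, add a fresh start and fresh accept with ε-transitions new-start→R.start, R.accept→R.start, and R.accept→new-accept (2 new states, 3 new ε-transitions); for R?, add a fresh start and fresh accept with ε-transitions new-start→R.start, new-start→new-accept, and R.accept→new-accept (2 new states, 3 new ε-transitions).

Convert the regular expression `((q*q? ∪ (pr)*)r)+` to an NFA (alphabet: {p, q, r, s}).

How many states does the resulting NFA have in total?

20

Recursing over subexpressions:
Each of the 5 symbol leaves contributes a 2-state fragment.
  q* : 4 states
  q? : 4 states
  q*q? : 8 states
  pr : 4 states
  (pr)* : 6 states
  q*q? ∪ (pr)* : 16 states
  (q*q? ∪ (pr)*)r : 18 states
  ((q*q? ∪ (pr)*)r)+ : 20 states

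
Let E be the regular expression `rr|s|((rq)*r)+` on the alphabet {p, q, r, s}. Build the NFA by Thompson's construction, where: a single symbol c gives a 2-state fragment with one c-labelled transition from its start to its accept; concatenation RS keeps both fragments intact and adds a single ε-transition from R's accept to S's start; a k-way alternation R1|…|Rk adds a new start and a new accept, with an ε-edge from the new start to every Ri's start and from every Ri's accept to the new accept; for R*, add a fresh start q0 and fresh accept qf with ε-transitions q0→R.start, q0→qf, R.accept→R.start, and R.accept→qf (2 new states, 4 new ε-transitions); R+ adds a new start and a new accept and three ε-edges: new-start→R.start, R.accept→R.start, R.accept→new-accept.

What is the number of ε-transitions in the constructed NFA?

Per subexpression:
Each of the 6 symbol leaves contributes 0 ε-transitions.
  rr : 1 ε-transition
  rq : 1 ε-transition
  (rq)* : 5 ε-transitions
  (rq)*r : 6 ε-transitions
  ((rq)*r)+ : 9 ε-transitions
  rr|s|((rq)*r)+ : 16 ε-transitions

16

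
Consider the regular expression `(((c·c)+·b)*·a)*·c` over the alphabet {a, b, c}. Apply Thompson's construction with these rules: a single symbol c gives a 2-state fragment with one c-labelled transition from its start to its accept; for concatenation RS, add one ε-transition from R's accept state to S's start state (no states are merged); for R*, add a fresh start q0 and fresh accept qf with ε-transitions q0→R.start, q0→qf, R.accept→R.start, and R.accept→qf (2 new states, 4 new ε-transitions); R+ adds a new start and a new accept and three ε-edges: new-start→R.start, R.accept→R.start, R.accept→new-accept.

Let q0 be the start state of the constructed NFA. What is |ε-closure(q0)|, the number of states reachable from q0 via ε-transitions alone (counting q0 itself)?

Compute the ε-closure size of each fragment's start state recursively; a symbol fragment's start has no outgoing ε-edge, so its closure is just itself (size 1).
  c·c — C equals the left operand's closure size = 1 (its accept is not ε-reachable, so the closure stops there)
  (c·c)+ — new start ε-reaches only the body's start; the new accept needs a symbol first: C = 1 + 1 = 2
  (c·c)+·b — C equals the left operand's closure size = 2 (its accept is not ε-reachable, so the closure stops there)
  ((c·c)+·b)* — C = 1 (new start) + 2 (body) + 1 (new accept) = 4
  ((c·c)+·b)*·a — the left operand accepts ε, so the closure extends into the next operand (via the concat ε-link); C = 4 + 1 = 5
  (((c·c)+·b)*·a)* — new start has ε-edges to the inner start and to the new accept, so C = 2 + 5 = 7
  (((c·c)+·b)*·a)*·c — the left operand accepts ε, so the closure extends into the next operand (via the concat ε-link); C = 7 + 1 = 8

8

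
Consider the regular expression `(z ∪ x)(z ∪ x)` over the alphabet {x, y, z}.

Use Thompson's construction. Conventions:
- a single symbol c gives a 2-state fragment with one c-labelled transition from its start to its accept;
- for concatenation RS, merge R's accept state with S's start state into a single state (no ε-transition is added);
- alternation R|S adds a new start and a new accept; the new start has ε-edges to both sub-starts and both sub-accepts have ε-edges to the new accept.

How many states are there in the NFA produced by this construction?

11

Recursing over subexpressions:
Each of the 4 symbol leaves contributes a 2-state fragment.
  z ∪ x → 6 states
  z ∪ x → 6 states
  (z ∪ x)(z ∪ x) → 11 states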